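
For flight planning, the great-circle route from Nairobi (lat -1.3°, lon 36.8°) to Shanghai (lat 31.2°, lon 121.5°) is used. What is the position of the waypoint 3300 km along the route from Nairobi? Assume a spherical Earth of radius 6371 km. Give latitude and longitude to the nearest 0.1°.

≈ lat 13.8°, lon 62.6°

Write both endpoints as unit vectors p₁, p₂ with components (cos φ cos λ, cos φ sin λ, sin φ).
The central angle between the endpoints is δ = arccos(p₁·p₂) ≈ 1.504 rad (86.1°). The total great-circle distance is δ·R ≈ 1.504 × 6371 ≈ 9579 km, so the target fraction is f = 3300/9579 ≈ 0.345.
Interpolate at f ≈ 0.345 with slerp weights a = sin((1−f)δ)/sin δ ≈ 0.835, b = sin(fδ)/sin δ ≈ 0.496.
p = a·p₁ + b·p₂ ≈ (0.447, 0.862, 0.238); φ = arcsin(p_z) ≈ 13.78°, λ = atan2(p_y, p_x) ≈ 62.60°.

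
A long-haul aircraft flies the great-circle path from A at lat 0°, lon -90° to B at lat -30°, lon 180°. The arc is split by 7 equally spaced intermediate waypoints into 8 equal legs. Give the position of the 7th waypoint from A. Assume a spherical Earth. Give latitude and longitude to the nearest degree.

≈ lat -29°, lon -167°

Convert each endpoint to a unit vector on the sphere (x = cos φ cos λ, y = cos φ sin λ, z = sin φ).
The central angle between the endpoints is δ = arccos(p₁·p₂) ≈ 1.571 rad (90.0°).
Interpolate at f = 7/8 with slerp weights a = sin((1−f)δ)/sin δ ≈ 0.195, b = sin(fδ)/sin δ ≈ 0.981.
p = a·p₁ + b·p₂ ≈ (-0.849, -0.195, -0.490); φ = arcsin(p_z) ≈ -29.37°, λ = atan2(p_y, p_x) ≈ -167.06°.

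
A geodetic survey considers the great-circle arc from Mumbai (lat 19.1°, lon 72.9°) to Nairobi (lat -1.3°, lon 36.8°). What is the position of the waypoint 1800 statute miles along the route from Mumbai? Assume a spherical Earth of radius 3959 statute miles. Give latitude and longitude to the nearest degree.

Convert each endpoint to a unit vector on the sphere (x = cos φ cos λ, y = cos φ sin λ, z = sin φ).
The central angle between the endpoints is δ = arccos(p₁·p₂) ≈ 0.714 rad (40.9°). The total great-circle distance is δ·R ≈ 0.714 × 3959 ≈ 2826 mi, so the target fraction is f = 1800/2826 ≈ 0.637.
Interpolate at f ≈ 0.637 with slerp weights a = sin((1−f)δ)/sin δ ≈ 0.391, b = sin(fδ)/sin δ ≈ 0.671.
p = a·p₁ + b·p₂ ≈ (0.646, 0.755, 0.113); φ = arcsin(p_z) ≈ 6.48°, λ = atan2(p_y, p_x) ≈ 49.47°.

≈ lat 6°, lon 49°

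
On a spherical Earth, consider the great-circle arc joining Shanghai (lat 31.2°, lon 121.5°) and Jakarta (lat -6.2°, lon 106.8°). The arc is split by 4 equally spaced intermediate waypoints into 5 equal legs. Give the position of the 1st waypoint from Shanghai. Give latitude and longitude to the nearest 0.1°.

Write both endpoints as unit vectors p₁, p₂ with components (cos φ cos λ, cos φ sin λ, sin φ).
The central angle between the endpoints is δ = arccos(p₁·p₂) ≈ 0.697 rad (40.0°).
Interpolate at f = 1/5 with slerp weights a = sin((1−f)δ)/sin δ ≈ 0.824, b = sin(fδ)/sin δ ≈ 0.216.
p = a·p₁ + b·p₂ ≈ (-0.431, 0.807, 0.404); φ = arcsin(p_z) ≈ 23.81°, λ = atan2(p_y, p_x) ≈ 118.08°.

≈ lat 23.8°, lon 118.1°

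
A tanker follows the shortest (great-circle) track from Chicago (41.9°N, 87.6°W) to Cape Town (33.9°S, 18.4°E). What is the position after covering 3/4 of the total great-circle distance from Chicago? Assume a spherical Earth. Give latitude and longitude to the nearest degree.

≈ 15°S, 8°W

Convert each endpoint to a unit vector on the sphere (x = cos φ cos λ, y = cos φ sin λ, z = sin φ).
The central angle between the endpoints is δ = arccos(p₁·p₂) ≈ 2.145 rad (122.9°).
Interpolate at f = 3/4 with slerp weights a = sin((1−f)δ)/sin δ ≈ 0.608, b = sin(fδ)/sin δ ≈ 1.190.
p = a·p₁ + b·p₂ ≈ (0.956, -0.141, -0.257); φ = arcsin(p_z) ≈ -14.92°, λ = atan2(p_y, p_x) ≈ -8.36°.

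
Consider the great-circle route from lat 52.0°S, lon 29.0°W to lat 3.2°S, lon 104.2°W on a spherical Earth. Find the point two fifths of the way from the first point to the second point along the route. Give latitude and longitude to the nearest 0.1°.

The haversine formula gives a central angle δ ≈ 1.368 rad (78.4°) between the endpoints.
Interpolate at f = 2/5 with slerp weights a = sin((1−f)δ)/sin δ ≈ 0.747, b = sin(fδ)/sin δ ≈ 0.531.
p = a·p₁ + b·p₂ ≈ (0.272, -0.737, -0.618); φ = arcsin(p_z) ≈ -38.20°, λ = atan2(p_y, p_x) ≈ -69.74°.

≈ lat 38.2°S, lon 69.7°W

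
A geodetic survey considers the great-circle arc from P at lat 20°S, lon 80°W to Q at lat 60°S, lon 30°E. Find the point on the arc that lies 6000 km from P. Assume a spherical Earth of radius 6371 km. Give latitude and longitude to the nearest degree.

≈ lat 60°S, lon 29°W

Write both endpoints as unit vectors p₁, p₂ with components (cos φ cos λ, cos φ sin λ, sin φ).
The central angle between the endpoints is δ = arccos(p₁·p₂) ≈ 1.435 rad (82.2°). The total great-circle distance is δ·R ≈ 1.435 × 6371 ≈ 9142 km, so the target fraction is f = 6000/9142 ≈ 0.656.
Interpolate at f ≈ 0.656 with slerp weights a = sin((1−f)δ)/sin δ ≈ 0.478, b = sin(fδ)/sin δ ≈ 0.816.
p = a·p₁ + b·p₂ ≈ (0.431, -0.238, -0.870); φ = arcsin(p_z) ≈ -60.48°, λ = atan2(p_y, p_x) ≈ -28.90°.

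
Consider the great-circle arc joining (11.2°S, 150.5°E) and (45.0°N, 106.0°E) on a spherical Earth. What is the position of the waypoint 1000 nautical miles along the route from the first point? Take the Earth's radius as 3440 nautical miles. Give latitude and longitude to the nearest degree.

≈ (3°N, 142°E)

Convert each endpoint to a unit vector on the sphere (x = cos φ cos λ, y = cos φ sin λ, z = sin φ).
The central angle between the endpoints is δ = arccos(p₁·p₂) ≈ 1.205 rad (69.1°). The total great-circle distance is δ·R ≈ 1.205 × 3440 ≈ 4146 nmi, so the target fraction is f = 1000/4146 ≈ 0.241.
Interpolate at f ≈ 0.241 with slerp weights a = sin((1−f)δ)/sin δ ≈ 0.848, b = sin(fδ)/sin δ ≈ 0.307.
p = a·p₁ + b·p₂ ≈ (-0.784, 0.618, 0.052); φ = arcsin(p_z) ≈ 2.99°, λ = atan2(p_y, p_x) ≈ 141.74°.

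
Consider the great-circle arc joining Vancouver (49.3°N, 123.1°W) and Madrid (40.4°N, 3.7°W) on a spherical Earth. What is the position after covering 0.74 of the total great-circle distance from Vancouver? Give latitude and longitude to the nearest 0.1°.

From cos δ = sin φ₁ sin φ₂ + cos φ₁ cos φ₂ cos Δλ, the central angle is δ ≈ 1.321 rad (75.7°).
Interpolate at f = 0.74 with slerp weights a = sin((1−f)δ)/sin δ ≈ 0.347, b = sin(fδ)/sin δ ≈ 0.856.
p = a·p₁ + b·p₂ ≈ (0.526, -0.232, 0.818); φ = arcsin(p_z) ≈ 54.88°, λ = atan2(p_y, p_x) ≈ -23.77°.

≈ 54.9°N, 23.8°W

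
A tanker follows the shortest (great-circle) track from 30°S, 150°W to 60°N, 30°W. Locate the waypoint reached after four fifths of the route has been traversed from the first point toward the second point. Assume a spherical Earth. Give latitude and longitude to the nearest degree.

≈ 54°N, 78°W

The haversine formula gives a central angle δ ≈ 2.278 rad (130.5°) between the endpoints.
Interpolate at f = 4/5 with slerp weights a = sin((1−f)δ)/sin δ ≈ 0.579, b = sin(fδ)/sin δ ≈ 1.274.
p = a·p₁ + b·p₂ ≈ (0.118, -0.569, 0.814); φ = arcsin(p_z) ≈ 54.48°, λ = atan2(p_y, p_x) ≈ -78.32°.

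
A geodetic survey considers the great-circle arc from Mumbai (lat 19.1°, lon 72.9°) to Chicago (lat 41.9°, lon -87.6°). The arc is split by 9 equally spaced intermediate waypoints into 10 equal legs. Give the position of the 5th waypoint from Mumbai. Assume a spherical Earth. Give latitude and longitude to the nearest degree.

≈ lat 71°, lon 27°

Write both endpoints as unit vectors p₁, p₂ with components (cos φ cos λ, cos φ sin λ, sin φ).
The central angle between the endpoints is δ = arccos(p₁·p₂) ≈ 2.031 rad (116.4°).
Interpolate at f = 5/10 with slerp weights a = sin((1−f)δ)/sin δ ≈ 0.949, b = sin(fδ)/sin δ ≈ 0.949.
p = a·p₁ + b·p₂ ≈ (0.293, 0.151, 0.944); φ = arcsin(p_z) ≈ 70.74°, λ = atan2(p_y, p_x) ≈ 27.30°.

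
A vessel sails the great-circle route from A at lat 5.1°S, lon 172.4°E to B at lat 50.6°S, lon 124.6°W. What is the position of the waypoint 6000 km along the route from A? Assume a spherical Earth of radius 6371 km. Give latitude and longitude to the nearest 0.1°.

Convert each endpoint to a unit vector on the sphere (x = cos φ cos λ, y = cos φ sin λ, z = sin φ).
The central angle between the endpoints is δ = arccos(p₁·p₂) ≈ 1.207 rad (69.2°). The total great-circle distance is δ·R ≈ 1.207 × 6371 ≈ 7691 km, so the target fraction is f = 6000/7691 ≈ 0.780.
Interpolate at f ≈ 0.780 with slerp weights a = sin((1−f)δ)/sin δ ≈ 0.281, b = sin(fδ)/sin δ ≈ 0.865.
p = a·p₁ + b·p₂ ≈ (-0.589, -0.415, -0.694); φ = arcsin(p_z) ≈ -43.91°, λ = atan2(p_y, p_x) ≈ -144.82°.

≈ lat 43.9°S, lon 144.8°W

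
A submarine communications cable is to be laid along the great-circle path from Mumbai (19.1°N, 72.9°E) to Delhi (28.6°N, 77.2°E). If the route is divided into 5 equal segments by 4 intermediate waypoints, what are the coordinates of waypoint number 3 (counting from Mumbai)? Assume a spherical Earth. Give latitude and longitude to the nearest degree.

≈ 25°N, 75°E

The haversine formula gives a central angle δ ≈ 0.179 rad (10.3°) between the endpoints.
Interpolate at f = 3/5 with slerp weights a = sin((1−f)δ)/sin δ ≈ 0.402, b = sin(fδ)/sin δ ≈ 0.602.
p = a·p₁ + b·p₂ ≈ (0.229, 0.878, 0.420); φ = arcsin(p_z) ≈ 24.81°, λ = atan2(p_y, p_x) ≈ 75.40°.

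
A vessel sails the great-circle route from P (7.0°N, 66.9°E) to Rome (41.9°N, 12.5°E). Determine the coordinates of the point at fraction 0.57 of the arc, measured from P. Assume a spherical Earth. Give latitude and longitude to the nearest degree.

Convert each endpoint to a unit vector on the sphere (x = cos φ cos λ, y = cos φ sin λ, z = sin φ).
The central angle between the endpoints is δ = arccos(p₁·p₂) ≈ 1.034 rad (59.2°).
Interpolate at f = 0.57 with slerp weights a = sin((1−f)δ)/sin δ ≈ 0.501, b = sin(fδ)/sin δ ≈ 0.647.
p = a·p₁ + b·p₂ ≈ (0.665, 0.561, 0.493); φ = arcsin(p_z) ≈ 29.54°, λ = atan2(p_y, p_x) ≈ 40.16°.

≈ (30°N, 40°E)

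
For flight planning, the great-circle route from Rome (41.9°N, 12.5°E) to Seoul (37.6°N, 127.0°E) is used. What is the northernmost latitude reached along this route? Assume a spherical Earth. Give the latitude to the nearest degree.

The great circle lies in the plane with unit normal n̂ = (p₁ × p₂)/|p₁ × p₂|.
Here n̂_z ≈ +0.544; the vertex latitude is φ_max = arccos|n̂_z| ≈ 57.1°.

≈ 57°N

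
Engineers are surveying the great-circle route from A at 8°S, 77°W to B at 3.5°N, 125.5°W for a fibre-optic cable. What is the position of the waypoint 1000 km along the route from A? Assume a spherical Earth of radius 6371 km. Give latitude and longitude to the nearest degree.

≈ 6°S, 86°W

From cos δ = sin φ₁ sin φ₂ + cos φ₁ cos φ₂ cos Δλ, the central angle is δ ≈ 0.868 rad (49.7°). The total great-circle distance is δ·R ≈ 0.868 × 6371 ≈ 5529 km, so the target fraction is f = 1000/5529 ≈ 0.181.
Interpolate at f ≈ 0.181 with slerp weights a = sin((1−f)δ)/sin δ ≈ 0.855, b = sin(fδ)/sin δ ≈ 0.205.
p = a·p₁ + b·p₂ ≈ (0.072, -0.992, -0.107); φ = arcsin(p_z) ≈ -6.11°, λ = atan2(p_y, p_x) ≈ -85.86°.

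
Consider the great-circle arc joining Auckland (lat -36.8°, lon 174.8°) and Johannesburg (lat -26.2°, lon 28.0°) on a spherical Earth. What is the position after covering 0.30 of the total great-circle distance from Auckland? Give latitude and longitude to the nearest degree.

≈ lat -61°, lon 139°

Convert each endpoint to a unit vector on the sphere (x = cos φ cos λ, y = cos φ sin λ, z = sin φ).
The central angle between the endpoints is δ = arccos(p₁·p₂) ≈ 1.914 rad (109.7°).
Interpolate at f = 0.30 with slerp weights a = sin((1−f)δ)/sin δ ≈ 1.034, b = sin(fδ)/sin δ ≈ 0.577.
p = a·p₁ + b·p₂ ≈ (-0.367, 0.318, -0.874); φ = arcsin(p_z) ≈ -60.93°, λ = atan2(p_y, p_x) ≈ 139.12°.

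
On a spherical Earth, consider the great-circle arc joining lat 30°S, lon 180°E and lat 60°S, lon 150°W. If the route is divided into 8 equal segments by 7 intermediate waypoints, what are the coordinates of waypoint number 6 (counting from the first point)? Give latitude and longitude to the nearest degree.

≈ lat 53°S, lon 161°W

From cos δ = sin φ₁ sin φ₂ + cos φ₁ cos φ₂ cos Δλ, the central angle is δ ≈ 0.630 rad (36.1°).
Interpolate at f = 6/8 with slerp weights a = sin((1−f)δ)/sin δ ≈ 0.266, b = sin(fδ)/sin δ ≈ 0.773.
p = a·p₁ + b·p₂ ≈ (-0.565, -0.193, -0.802); φ = arcsin(p_z) ≈ -53.33°, λ = atan2(p_y, p_x) ≈ -161.13°.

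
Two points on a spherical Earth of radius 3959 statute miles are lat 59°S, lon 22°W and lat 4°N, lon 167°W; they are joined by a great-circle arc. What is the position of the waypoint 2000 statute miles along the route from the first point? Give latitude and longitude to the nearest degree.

≈ lat 70°S, lon 89°W

The haversine formula gives a central angle δ ≈ 2.072 rad (118.7°) between the endpoints. The total great-circle distance is δ·R ≈ 2.072 × 3959 ≈ 8204 mi, so the target fraction is f = 2000/8204 ≈ 0.244.
Interpolate at f ≈ 0.244 with slerp weights a = sin((1−f)δ)/sin δ ≈ 1.140, b = sin(fδ)/sin δ ≈ 0.552.
p = a·p₁ + b·p₂ ≈ (0.008, -0.344, -0.939); φ = arcsin(p_z) ≈ -69.88°, λ = atan2(p_y, p_x) ≈ -88.65°.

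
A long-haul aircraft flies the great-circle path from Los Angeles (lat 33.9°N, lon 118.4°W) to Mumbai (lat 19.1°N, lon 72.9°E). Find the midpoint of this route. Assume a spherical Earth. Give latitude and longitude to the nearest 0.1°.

≈ lat 76.7°N, lon 124.0°E

Write both endpoints as unit vectors p₁, p₂ with components (cos φ cos λ, cos φ sin λ, sin φ).
The central angle between the endpoints is δ = arccos(p₁·p₂) ≈ 2.198 rad (125.9°).
Interpolate at f = 1/2 with slerp weights a = sin((1−f)δ)/sin δ ≈ 1.100, b = sin(fδ)/sin δ ≈ 1.100.
p = a·p₁ + b·p₂ ≈ (-0.129, 0.190, 0.973); φ = arcsin(p_z) ≈ 76.72°, λ = atan2(p_y, p_x) ≈ 124.04°.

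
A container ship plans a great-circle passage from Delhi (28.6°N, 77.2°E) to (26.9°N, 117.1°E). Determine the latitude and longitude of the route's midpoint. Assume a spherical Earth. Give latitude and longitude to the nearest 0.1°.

From cos δ = sin φ₁ sin φ₂ + cos φ₁ cos φ₂ cos Δλ, the central angle is δ ≈ 0.614 rad (35.2°).
Interpolate at f = 1/2 with slerp weights a = sin((1−f)δ)/sin δ ≈ 0.525, b = sin(fδ)/sin δ ≈ 0.525.
p = a·p₁ + b·p₂ ≈ (-0.111, 0.866, 0.488); φ = arcsin(p_z) ≈ 29.24°, λ = atan2(p_y, p_x) ≈ 97.31°.

≈ (29.2°N, 97.3°E)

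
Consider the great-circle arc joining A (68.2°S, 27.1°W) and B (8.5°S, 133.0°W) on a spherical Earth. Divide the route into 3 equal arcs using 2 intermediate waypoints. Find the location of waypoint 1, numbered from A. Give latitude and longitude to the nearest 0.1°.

Convert each endpoint to a unit vector on the sphere (x = cos φ cos λ, y = cos φ sin λ, z = sin φ).
The central angle between the endpoints is δ = arccos(p₁·p₂) ≈ 1.534 rad (87.9°).
Interpolate at f = 1/3 with slerp weights a = sin((1−f)δ)/sin δ ≈ 0.854, b = sin(fδ)/sin δ ≈ 0.490.
p = a·p₁ + b·p₂ ≈ (-0.048, -0.499, -0.865); φ = arcsin(p_z) ≈ -59.93°, λ = atan2(p_y, p_x) ≈ -95.49°.

≈ (59.9°S, 95.5°W)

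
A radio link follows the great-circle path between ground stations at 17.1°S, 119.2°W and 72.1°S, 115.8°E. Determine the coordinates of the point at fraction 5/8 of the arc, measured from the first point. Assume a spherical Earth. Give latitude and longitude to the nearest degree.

Convert each endpoint to a unit vector on the sphere (x = cos φ cos λ, y = cos φ sin λ, z = sin φ).
The central angle between the endpoints is δ = arccos(p₁·p₂) ≈ 1.459 rad (83.6°).
Interpolate at f = 5/8 with slerp weights a = sin((1−f)δ)/sin δ ≈ 0.524, b = sin(fδ)/sin δ ≈ 0.796.
p = a·p₁ + b·p₂ ≈ (-0.351, -0.217, -0.911); φ = arcsin(p_z) ≈ -65.66°, λ = atan2(p_y, p_x) ≈ -148.29°.

≈ 66°S, 148°W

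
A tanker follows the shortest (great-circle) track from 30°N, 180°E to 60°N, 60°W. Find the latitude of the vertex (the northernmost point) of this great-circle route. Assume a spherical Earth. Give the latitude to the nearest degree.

≈ 67°N

The great circle lies in the plane with unit normal n̂ = (p₁ × p₂)/|p₁ × p₂|.
Here n̂_z ≈ +0.384; the vertex latitude is φ_max = arccos|n̂_z| ≈ 67.4°.
Check via Clairaut: cos φ_max = |cos φ₁| · sin C = cos(30.0°)·sin(26.3°) ≈ 0.384, again giving ≈ 67.4°.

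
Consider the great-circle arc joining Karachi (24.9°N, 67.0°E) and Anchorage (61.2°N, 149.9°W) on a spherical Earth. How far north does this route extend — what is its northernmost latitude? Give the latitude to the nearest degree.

≈ 75°N

The great circle lies in the plane with unit normal n̂ = (p₁ × p₂)/|p₁ × p₂|.
Here n̂_z ≈ +0.262; the vertex latitude is φ_max = arccos|n̂_z| ≈ 74.8°.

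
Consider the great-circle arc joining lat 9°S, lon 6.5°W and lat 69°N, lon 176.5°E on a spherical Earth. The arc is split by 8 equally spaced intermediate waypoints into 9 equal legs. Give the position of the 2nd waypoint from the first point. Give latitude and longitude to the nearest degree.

From cos δ = sin φ₁ sin φ₂ + cos φ₁ cos φ₂ cos Δλ, the central angle is δ ≈ 2.094 rad (120.0°).
Interpolate at f = 2/9 with slerp weights a = sin((1−f)δ)/sin δ ≈ 1.152, b = sin(fδ)/sin δ ≈ 0.518.
p = a·p₁ + b·p₂ ≈ (0.946, -0.118, 0.303); φ = arcsin(p_z) ≈ 17.65°, λ = atan2(p_y, p_x) ≈ -7.08°.

≈ lat 18°N, lon 7°W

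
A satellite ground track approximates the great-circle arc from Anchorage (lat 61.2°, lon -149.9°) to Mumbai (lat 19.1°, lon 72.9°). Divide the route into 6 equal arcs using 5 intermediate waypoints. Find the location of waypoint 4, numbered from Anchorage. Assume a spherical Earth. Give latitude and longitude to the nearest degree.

≈ lat 48°, lon 87°

Convert each endpoint to a unit vector on the sphere (x = cos φ cos λ, y = cos φ sin λ, z = sin φ).
The central angle between the endpoints is δ = arccos(p₁·p₂) ≈ 1.618 rad (92.7°).
Interpolate at f = 4/6 with slerp weights a = sin((1−f)δ)/sin δ ≈ 0.514, b = sin(fδ)/sin δ ≈ 0.882.
p = a·p₁ + b·p₂ ≈ (0.031, 0.673, 0.739); φ = arcsin(p_z) ≈ 47.67°, λ = atan2(p_y, p_x) ≈ 87.37°.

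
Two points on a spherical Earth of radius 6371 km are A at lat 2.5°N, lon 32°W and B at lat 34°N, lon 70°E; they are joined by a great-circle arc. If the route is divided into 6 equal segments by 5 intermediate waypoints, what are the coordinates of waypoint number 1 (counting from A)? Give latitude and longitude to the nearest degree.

≈ lat 12°N, lon 18°W

Write both endpoints as unit vectors p₁, p₂ with components (cos φ cos λ, cos φ sin λ, sin φ).
The central angle between the endpoints is δ = arccos(p₁·p₂) ≈ 1.719 rad (98.5°).
Interpolate at f = 1/6 with slerp weights a = sin((1−f)δ)/sin δ ≈ 1.001, b = sin(fδ)/sin δ ≈ 0.286.
p = a·p₁ + b·p₂ ≈ (0.930, -0.308, 0.203); φ = arcsin(p_z) ≈ 11.74°, λ = atan2(p_y, p_x) ≈ -18.31°.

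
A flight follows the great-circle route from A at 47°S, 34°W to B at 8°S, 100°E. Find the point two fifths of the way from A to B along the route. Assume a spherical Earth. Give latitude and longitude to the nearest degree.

The haversine formula gives a central angle δ ≈ 1.947 rad (111.6°) between the endpoints.
Interpolate at f = 2/5 with slerp weights a = sin((1−f)δ)/sin δ ≈ 0.989, b = sin(fδ)/sin δ ≈ 0.755.
p = a·p₁ + b·p₂ ≈ (0.429, 0.359, -0.829); φ = arcsin(p_z) ≈ -55.95°, λ = atan2(p_y, p_x) ≈ 39.92°.

≈ 56°S, 40°E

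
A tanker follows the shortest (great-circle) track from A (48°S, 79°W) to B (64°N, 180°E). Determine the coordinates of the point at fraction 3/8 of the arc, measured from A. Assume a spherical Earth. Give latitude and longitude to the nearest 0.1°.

Convert each endpoint to a unit vector on the sphere (x = cos φ cos λ, y = cos φ sin λ, z = sin φ).
The central angle between the endpoints is δ = arccos(p₁·p₂) ≈ 2.380 rad (136.4°).
Interpolate at f = 3/8 with slerp weights a = sin((1−f)δ)/sin δ ≈ 1.444, b = sin(fδ)/sin δ ≈ 1.129.
p = a·p₁ + b·p₂ ≈ (-0.310, -0.949, -0.059); φ = arcsin(p_z) ≈ -3.38°, λ = atan2(p_y, p_x) ≈ -108.11°.

≈ (3.4°S, 108.1°W)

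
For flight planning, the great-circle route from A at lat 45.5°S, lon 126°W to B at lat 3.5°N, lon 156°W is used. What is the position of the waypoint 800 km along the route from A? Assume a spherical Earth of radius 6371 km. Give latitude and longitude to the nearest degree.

Convert each endpoint to a unit vector on the sphere (x = cos φ cos λ, y = cos φ sin λ, z = sin φ).
The central angle between the endpoints is δ = arccos(p₁·p₂) ≈ 0.974 rad (55.8°). The total great-circle distance is δ·R ≈ 0.974 × 6371 ≈ 6203 km, so the target fraction is f = 800/6203 ≈ 0.129.
Interpolate at f ≈ 0.129 with slerp weights a = sin((1−f)δ)/sin δ ≈ 0.907, b = sin(fδ)/sin δ ≈ 0.151.
p = a·p₁ + b·p₂ ≈ (-0.512, -0.576, -0.638); φ = arcsin(p_z) ≈ -39.62°, λ = atan2(p_y, p_x) ≈ -131.63°.

≈ lat 40°S, lon 132°W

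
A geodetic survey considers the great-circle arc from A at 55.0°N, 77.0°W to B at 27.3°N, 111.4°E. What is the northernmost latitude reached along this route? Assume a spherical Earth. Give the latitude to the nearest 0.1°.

≈ 85.7°N

The great circle lies in the plane with unit normal n̂ = (p₁ × p₂)/|p₁ × p₂|.
Here n̂_z ≈ -0.075; the vertex latitude is φ_max = arccos|n̂_z| ≈ 85.7°.
Check via Clairaut: cos φ_max = |cos φ₁| · sin C = cos(55.0°)·sin(7.5°) ≈ 0.075, again giving ≈ 85.7°.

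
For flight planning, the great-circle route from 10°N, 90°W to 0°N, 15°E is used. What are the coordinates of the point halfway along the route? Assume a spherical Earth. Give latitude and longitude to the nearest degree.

≈ 8°N, 37°W

Convert each endpoint to a unit vector on the sphere (x = cos φ cos λ, y = cos φ sin λ, z = sin φ).
The central angle between the endpoints is δ = arccos(p₁·p₂) ≈ 1.829 rad (104.8°).
Interpolate at f = 1/2 with slerp weights a = sin((1−f)δ)/sin δ ≈ 0.819, b = sin(fδ)/sin δ ≈ 0.819.
p = a·p₁ + b·p₂ ≈ (0.791, -0.595, 0.142); φ = arcsin(p_z) ≈ 8.18°, λ = atan2(p_y, p_x) ≈ -36.93°.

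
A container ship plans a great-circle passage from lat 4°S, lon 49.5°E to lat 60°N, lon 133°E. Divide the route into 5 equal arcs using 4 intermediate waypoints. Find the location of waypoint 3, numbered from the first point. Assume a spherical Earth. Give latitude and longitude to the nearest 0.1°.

Convert each endpoint to a unit vector on the sphere (x = cos φ cos λ, y = cos φ sin λ, z = sin φ).
The central angle between the endpoints is δ = arccos(p₁·p₂) ≈ 1.575 rad (90.2°).
Interpolate at f = 3/5 with slerp weights a = sin((1−f)δ)/sin δ ≈ 0.589, b = sin(fδ)/sin δ ≈ 0.810.
p = a·p₁ + b·p₂ ≈ (0.105, 0.743, 0.661); φ = arcsin(p_z) ≈ 41.36°, λ = atan2(p_y, p_x) ≈ 81.94°.

≈ lat 41.4°N, lon 81.9°E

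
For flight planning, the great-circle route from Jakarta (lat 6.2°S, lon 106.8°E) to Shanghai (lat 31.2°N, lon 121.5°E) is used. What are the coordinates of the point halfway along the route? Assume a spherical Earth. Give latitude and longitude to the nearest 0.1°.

Write both endpoints as unit vectors p₁, p₂ with components (cos φ cos λ, cos φ sin λ, sin φ).
The central angle between the endpoints is δ = arccos(p₁·p₂) ≈ 0.697 rad (40.0°).
Interpolate at f = 1/2 with slerp weights a = sin((1−f)δ)/sin δ ≈ 0.532, b = sin(fδ)/sin δ ≈ 0.532.
p = a·p₁ + b·p₂ ≈ (-0.391, 0.894, 0.218); φ = arcsin(p_z) ≈ 12.60°, λ = atan2(p_y, p_x) ≈ 113.60°.

≈ lat 12.6°N, lon 113.6°E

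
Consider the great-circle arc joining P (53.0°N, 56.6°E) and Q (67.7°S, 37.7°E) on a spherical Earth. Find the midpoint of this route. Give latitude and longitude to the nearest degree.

Convert each endpoint to a unit vector on the sphere (x = cos φ cos λ, y = cos φ sin λ, z = sin φ).
The central angle between the endpoints is δ = arccos(p₁·p₂) ≈ 2.121 rad (121.5°).
Interpolate at f = 1/2 with slerp weights a = sin((1−f)δ)/sin δ ≈ 1.024, b = sin(fδ)/sin δ ≈ 1.024.
p = a·p₁ + b·p₂ ≈ (0.646, 0.752, -0.130); φ = arcsin(p_z) ≈ -7.44°, λ = atan2(p_y, p_x) ≈ 49.31°.

≈ (7°S, 49°E)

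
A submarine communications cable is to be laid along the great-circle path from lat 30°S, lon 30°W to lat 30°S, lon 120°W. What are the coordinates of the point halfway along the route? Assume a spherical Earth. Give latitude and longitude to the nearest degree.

≈ lat 39°S, lon 75°W

Write both endpoints as unit vectors p₁, p₂ with components (cos φ cos λ, cos φ sin λ, sin φ).
The central angle between the endpoints is δ = arccos(p₁·p₂) ≈ 1.318 rad (75.5°).
Interpolate at f = 1/2 with slerp weights a = sin((1−f)δ)/sin δ ≈ 0.632, b = sin(fδ)/sin δ ≈ 0.632.
p = a·p₁ + b·p₂ ≈ (0.200, -0.748, -0.632); φ = arcsin(p_z) ≈ -39.23°, λ = atan2(p_y, p_x) ≈ -75.00°.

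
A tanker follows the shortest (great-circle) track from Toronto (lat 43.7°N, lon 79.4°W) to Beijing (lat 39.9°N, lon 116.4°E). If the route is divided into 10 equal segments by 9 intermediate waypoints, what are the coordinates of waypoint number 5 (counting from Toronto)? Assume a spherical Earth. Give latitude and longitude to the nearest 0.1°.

≈ lat 81.1°N, lon 173.6°W

The haversine formula gives a central angle δ ≈ 1.661 rad (95.2°) between the endpoints.
Interpolate at f = 5/10 with slerp weights a = sin((1−f)δ)/sin δ ≈ 0.741, b = sin(fδ)/sin δ ≈ 0.741.
p = a·p₁ + b·p₂ ≈ (-0.154, -0.017, 0.988); φ = arcsin(p_z) ≈ 81.07°, λ = atan2(p_y, p_x) ≈ -173.57°.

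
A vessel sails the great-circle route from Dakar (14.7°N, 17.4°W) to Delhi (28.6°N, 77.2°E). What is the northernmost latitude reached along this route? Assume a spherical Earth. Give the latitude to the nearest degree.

≈ 32°N

The great circle lies in the plane with unit normal n̂ = (p₁ × p₂)/|p₁ × p₂|.
Here n̂_z ≈ +0.848; the vertex latitude is φ_max = arccos|n̂_z| ≈ 32.0°.
Check via Clairaut: cos φ_max = |cos φ₁| · sin C = cos(14.7°)·sin(61.2°) ≈ 0.848, again giving ≈ 32.0°.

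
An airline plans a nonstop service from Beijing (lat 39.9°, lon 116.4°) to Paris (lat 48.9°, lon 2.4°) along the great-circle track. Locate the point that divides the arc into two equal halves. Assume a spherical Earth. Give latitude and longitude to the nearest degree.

≈ lat 61°, lon 66°

Convert each endpoint to a unit vector on the sphere (x = cos φ cos λ, y = cos φ sin λ, z = sin φ).
The central angle between the endpoints is δ = arccos(p₁·p₂) ≈ 1.289 rad (73.8°).
Interpolate at f = 1/2 with slerp weights a = sin((1−f)δ)/sin δ ≈ 0.625, b = sin(fδ)/sin δ ≈ 0.625.
p = a·p₁ + b·p₂ ≈ (0.197, 0.447, 0.872); φ = arcsin(p_z) ≈ 60.75°, λ = atan2(p_y, p_x) ≈ 66.17°.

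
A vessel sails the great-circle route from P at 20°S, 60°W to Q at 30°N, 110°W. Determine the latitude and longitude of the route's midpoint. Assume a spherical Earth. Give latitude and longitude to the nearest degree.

≈ 6°N, 84°W

The haversine formula gives a central angle δ ≈ 1.211 rad (69.4°) between the endpoints.
Interpolate at f = 1/2 with slerp weights a = sin((1−f)δ)/sin δ ≈ 0.608, b = sin(fδ)/sin δ ≈ 0.608.
p = a·p₁ + b·p₂ ≈ (0.106, -0.990, 0.096); φ = arcsin(p_z) ≈ 5.51°, λ = atan2(p_y, p_x) ≈ -83.91°.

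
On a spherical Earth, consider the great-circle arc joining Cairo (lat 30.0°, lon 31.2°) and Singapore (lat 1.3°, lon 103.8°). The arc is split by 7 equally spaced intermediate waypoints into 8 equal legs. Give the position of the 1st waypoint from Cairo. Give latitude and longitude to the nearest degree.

≈ lat 28°, lon 42°

Convert each endpoint to a unit vector on the sphere (x = cos φ cos λ, y = cos φ sin λ, z = sin φ).
The central angle between the endpoints is δ = arccos(p₁·p₂) ≈ 1.297 rad (74.3°).
Interpolate at f = 1/8 with slerp weights a = sin((1−f)δ)/sin δ ≈ 0.942, b = sin(fδ)/sin δ ≈ 0.168.
p = a·p₁ + b·p₂ ≈ (0.657, 0.585, 0.475); φ = arcsin(p_z) ≈ 28.33°, λ = atan2(p_y, p_x) ≈ 41.67°.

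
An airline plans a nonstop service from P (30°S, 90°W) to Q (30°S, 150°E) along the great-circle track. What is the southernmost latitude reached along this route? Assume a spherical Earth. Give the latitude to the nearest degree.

≈ 49°S

The great circle lies in the plane with unit normal n̂ = (p₁ × p₂)/|p₁ × p₂|.
Here n̂_z ≈ -0.655; the vertex latitude is φ_max = arccos|n̂_z| ≈ 49.1°.
Check via Clairaut: cos φ_max = |cos φ₁| · sin C = cos(30.0°)·sin(130.9°) ≈ 0.655, again giving ≈ 49.1°.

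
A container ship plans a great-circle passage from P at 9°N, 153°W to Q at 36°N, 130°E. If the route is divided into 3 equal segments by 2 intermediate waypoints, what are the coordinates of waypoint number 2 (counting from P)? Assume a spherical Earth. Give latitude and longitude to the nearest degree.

Write both endpoints as unit vectors p₁, p₂ with components (cos φ cos λ, cos φ sin λ, sin φ).
The central angle between the endpoints is δ = arccos(p₁·p₂) ≈ 1.296 rad (74.2°).
Interpolate at f = 2/3 with slerp weights a = sin((1−f)δ)/sin δ ≈ 0.435, b = sin(fδ)/sin δ ≈ 0.790.
p = a·p₁ + b·p₂ ≈ (-0.794, 0.295, 0.532); φ = arcsin(p_z) ≈ 32.17°, λ = atan2(p_y, p_x) ≈ 159.64°.

≈ 32°N, 160°E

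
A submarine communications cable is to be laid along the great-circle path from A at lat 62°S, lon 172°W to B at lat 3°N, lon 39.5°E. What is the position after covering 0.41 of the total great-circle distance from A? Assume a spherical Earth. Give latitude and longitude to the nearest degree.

Write both endpoints as unit vectors p₁, p₂ with components (cos φ cos λ, cos φ sin λ, sin φ).
The central angle between the endpoints is δ = arccos(p₁·p₂) ≈ 2.033 rad (116.5°).
Interpolate at f = 0.41 with slerp weights a = sin((1−f)δ)/sin δ ≈ 1.041, b = sin(fδ)/sin δ ≈ 0.827.
p = a·p₁ + b·p₂ ≈ (0.153, 0.457, -0.876); φ = arcsin(p_z) ≈ -61.16°, λ = atan2(p_y, p_x) ≈ 71.47°.

≈ lat 61°S, lon 71°E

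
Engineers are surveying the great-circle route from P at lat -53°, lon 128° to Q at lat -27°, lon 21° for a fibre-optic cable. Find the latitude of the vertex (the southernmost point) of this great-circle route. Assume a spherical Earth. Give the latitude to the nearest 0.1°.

≈ -58.4°

The great circle lies in the plane with unit normal n̂ = (p₁ × p₂)/|p₁ × p₂|.
Here n̂_z ≈ -0.524; the vertex latitude is φ_max = arccos|n̂_z| ≈ 58.4°.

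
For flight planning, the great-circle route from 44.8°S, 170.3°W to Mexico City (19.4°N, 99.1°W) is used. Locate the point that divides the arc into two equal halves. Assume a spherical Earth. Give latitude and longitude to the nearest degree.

≈ 15°S, 129°W

Convert each endpoint to a unit vector on the sphere (x = cos φ cos λ, y = cos φ sin λ, z = sin φ).
The central angle between the endpoints is δ = arccos(p₁·p₂) ≈ 1.589 rad (91.1°).
Interpolate at f = 1/2 with slerp weights a = sin((1−f)δ)/sin δ ≈ 0.714, b = sin(fδ)/sin δ ≈ 0.714.
p = a·p₁ + b·p₂ ≈ (-0.606, -0.750, -0.266); φ = arcsin(p_z) ≈ -15.42°, λ = atan2(p_y, p_x) ≈ -128.92°.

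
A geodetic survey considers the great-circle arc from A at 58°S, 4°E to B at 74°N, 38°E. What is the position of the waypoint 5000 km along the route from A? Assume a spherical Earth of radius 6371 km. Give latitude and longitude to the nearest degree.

The haversine formula gives a central angle δ ≈ 2.338 rad (134.0°) between the endpoints. The total great-circle distance is δ·R ≈ 2.338 × 6371 ≈ 14895 km, so the target fraction is f = 5000/14895 ≈ 0.336.
Interpolate at f ≈ 0.336 with slerp weights a = sin((1−f)δ)/sin δ ≈ 1.389, b = sin(fδ)/sin δ ≈ 0.982.
p = a·p₁ + b·p₂ ≈ (0.947, 0.218, -0.234); φ = arcsin(p_z) ≈ -13.55°, λ = atan2(p_y, p_x) ≈ 12.95°.

≈ 14°S, 13°E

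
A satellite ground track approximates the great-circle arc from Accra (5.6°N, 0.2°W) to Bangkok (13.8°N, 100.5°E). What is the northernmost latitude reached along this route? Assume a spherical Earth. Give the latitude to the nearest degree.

The great circle lies in the plane with unit normal n̂ = (p₁ × p₂)/|p₁ × p₂|.
Here n̂_z ≈ +0.961; the vertex latitude is φ_max = arccos|n̂_z| ≈ 16.0°.
Check via Clairaut: cos φ_max = |cos φ₁| · sin C = cos(5.6°)·sin(75.0°) ≈ 0.961, again giving ≈ 16.0°.

≈ 16°N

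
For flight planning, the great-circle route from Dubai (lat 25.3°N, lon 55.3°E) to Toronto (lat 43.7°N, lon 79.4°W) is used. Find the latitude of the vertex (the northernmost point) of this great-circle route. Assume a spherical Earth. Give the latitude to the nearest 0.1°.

The great circle lies in the plane with unit normal n̂ = (p₁ × p₂)/|p₁ × p₂|.
Here n̂_z ≈ -0.471; the vertex latitude is φ_max = arccos|n̂_z| ≈ 61.9°.
Check via Clairaut: cos φ_max = |cos φ₁| · sin C = cos(25.3°)·sin(31.4°) ≈ 0.471, again giving ≈ 61.9°.

≈ 61.9°N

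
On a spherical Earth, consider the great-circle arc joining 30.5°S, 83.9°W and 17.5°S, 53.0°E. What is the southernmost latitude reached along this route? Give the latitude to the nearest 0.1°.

The great circle lies in the plane with unit normal n̂ = (p₁ × p₂)/|p₁ × p₂|.
Here n̂_z ≈ +0.628; the vertex latitude is φ_max = arccos|n̂_z| ≈ 51.1°.
Check via Clairaut: cos φ_max = |cos φ₁| · sin C = cos(30.5°)·sin(133.2°) ≈ 0.628, again giving ≈ 51.1°.

≈ 51.1°S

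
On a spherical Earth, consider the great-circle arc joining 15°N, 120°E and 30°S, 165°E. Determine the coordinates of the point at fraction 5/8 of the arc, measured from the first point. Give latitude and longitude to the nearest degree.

≈ 14°S, 147°E

Convert each endpoint to a unit vector on the sphere (x = cos φ cos λ, y = cos φ sin λ, z = sin φ).
The central angle between the endpoints is δ = arccos(p₁·p₂) ≈ 1.090 rad (62.5°).
Interpolate at f = 5/8 with slerp weights a = sin((1−f)δ)/sin δ ≈ 0.448, b = sin(fδ)/sin δ ≈ 0.710.
p = a·p₁ + b·p₂ ≈ (-0.811, 0.534, -0.239); φ = arcsin(p_z) ≈ -13.84°, λ = atan2(p_y, p_x) ≈ 146.62°.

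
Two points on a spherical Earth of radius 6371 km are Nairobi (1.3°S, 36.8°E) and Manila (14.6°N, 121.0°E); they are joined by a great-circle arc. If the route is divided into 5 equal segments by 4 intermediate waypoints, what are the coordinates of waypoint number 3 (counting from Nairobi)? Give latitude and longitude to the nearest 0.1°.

≈ 10.6°N, 86.5°E

The haversine formula gives a central angle δ ≈ 1.479 rad (84.7°) between the endpoints.
Interpolate at f = 3/5 with slerp weights a = sin((1−f)δ)/sin δ ≈ 0.560, b = sin(fδ)/sin δ ≈ 0.779.
p = a·p₁ + b·p₂ ≈ (0.060, 0.981, 0.184); φ = arcsin(p_z) ≈ 10.58°, λ = atan2(p_y, p_x) ≈ 86.49°.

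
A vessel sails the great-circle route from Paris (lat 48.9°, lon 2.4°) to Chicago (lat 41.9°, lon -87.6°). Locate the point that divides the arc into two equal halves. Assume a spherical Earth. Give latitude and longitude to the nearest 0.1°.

Write both endpoints as unit vectors p₁, p₂ with components (cos φ cos λ, cos φ sin λ, sin φ).
The central angle between the endpoints is δ = arccos(p₁·p₂) ≈ 1.043 rad (59.8°).
Interpolate at f = 1/2 with slerp weights a = sin((1−f)δ)/sin δ ≈ 0.577, b = sin(fδ)/sin δ ≈ 0.577.
p = a·p₁ + b·p₂ ≈ (0.397, -0.413, 0.820); φ = arcsin(p_z) ≈ 55.06°, λ = atan2(p_y, p_x) ≈ -46.15°.

≈ lat 55.1°, lon -46.1°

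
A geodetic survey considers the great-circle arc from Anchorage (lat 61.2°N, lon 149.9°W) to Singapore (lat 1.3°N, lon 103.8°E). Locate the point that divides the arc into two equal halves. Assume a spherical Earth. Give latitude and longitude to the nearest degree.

Write both endpoints as unit vectors p₁, p₂ with components (cos φ cos λ, cos φ sin λ, sin φ).
The central angle between the endpoints is δ = arccos(p₁·p₂) ≈ 1.686 rad (96.6°).
Interpolate at f = 1/2 with slerp weights a = sin((1−f)δ)/sin δ ≈ 0.752, b = sin(fδ)/sin δ ≈ 0.752.
p = a·p₁ + b·p₂ ≈ (-0.493, 0.548, 0.676); φ = arcsin(p_z) ≈ 42.52°, λ = atan2(p_y, p_x) ≈ 131.94°.

≈ lat 43°N, lon 132°E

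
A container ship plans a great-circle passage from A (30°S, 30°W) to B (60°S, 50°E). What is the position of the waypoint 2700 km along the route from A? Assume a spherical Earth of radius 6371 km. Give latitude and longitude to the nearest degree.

≈ (48°S, 9°W)

Convert each endpoint to a unit vector on the sphere (x = cos φ cos λ, y = cos φ sin λ, z = sin φ).
The central angle between the endpoints is δ = arccos(p₁·p₂) ≈ 1.038 rad (59.5°). The total great-circle distance is δ·R ≈ 1.038 × 6371 ≈ 6611 km, so the target fraction is f = 2700/6611 ≈ 0.408.
Interpolate at f ≈ 0.408 with slerp weights a = sin((1−f)δ)/sin δ ≈ 0.669, b = sin(fδ)/sin δ ≈ 0.477.
p = a·p₁ + b·p₂ ≈ (0.655, -0.107, -0.748); φ = arcsin(p_z) ≈ -48.41°, λ = atan2(p_y, p_x) ≈ -9.25°.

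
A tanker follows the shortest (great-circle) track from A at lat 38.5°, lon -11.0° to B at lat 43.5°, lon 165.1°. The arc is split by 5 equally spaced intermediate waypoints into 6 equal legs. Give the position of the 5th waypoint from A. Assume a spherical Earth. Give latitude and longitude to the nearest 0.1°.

From cos δ = sin φ₁ sin φ₂ + cos φ₁ cos φ₂ cos Δλ, the central angle is δ ≈ 1.709 rad (97.9°).
Interpolate at f = 5/6 with slerp weights a = sin((1−f)δ)/sin δ ≈ 0.284, b = sin(fδ)/sin δ ≈ 0.999.
p = a·p₁ + b·p₂ ≈ (-0.482, 0.144, 0.864); φ = arcsin(p_z) ≈ 59.79°, λ = atan2(p_y, p_x) ≈ 163.38°.

≈ lat 59.8°, lon 163.4°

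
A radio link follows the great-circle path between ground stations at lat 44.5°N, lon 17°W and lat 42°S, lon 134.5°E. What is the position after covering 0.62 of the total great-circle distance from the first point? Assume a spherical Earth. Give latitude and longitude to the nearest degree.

≈ lat 8°S, lon 77°E

From cos δ = sin φ₁ sin φ₂ + cos φ₁ cos φ₂ cos Δλ, the central angle is δ ≈ 2.779 rad (159.2°).
Interpolate at f = 0.62 with slerp weights a = sin((1−f)δ)/sin δ ≈ 2.451, b = sin(fδ)/sin δ ≈ 2.783.
p = a·p₁ + b·p₂ ≈ (0.222, 0.964, -0.145); φ = arcsin(p_z) ≈ -8.32°, λ = atan2(p_y, p_x) ≈ 77.05°.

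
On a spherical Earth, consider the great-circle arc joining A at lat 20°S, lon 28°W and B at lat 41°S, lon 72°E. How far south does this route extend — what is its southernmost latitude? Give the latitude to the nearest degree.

The great circle lies in the plane with unit normal n̂ = (p₁ × p₂)/|p₁ × p₂|.
Here n̂_z ≈ +0.702; the vertex latitude is φ_max = arccos|n̂_z| ≈ 45.4°.
Check via Clairaut: cos φ_max = |cos φ₁| · sin C = cos(20.0°)·sin(131.7°) ≈ 0.702, again giving ≈ 45.4°.

≈ 45°S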